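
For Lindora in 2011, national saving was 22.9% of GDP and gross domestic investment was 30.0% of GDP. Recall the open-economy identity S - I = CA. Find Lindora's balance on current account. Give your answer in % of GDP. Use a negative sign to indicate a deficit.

-7.1

S - I = CA (net lending to the rest of the world).
CA = S - I = 22.9 - 30.0 = -7.1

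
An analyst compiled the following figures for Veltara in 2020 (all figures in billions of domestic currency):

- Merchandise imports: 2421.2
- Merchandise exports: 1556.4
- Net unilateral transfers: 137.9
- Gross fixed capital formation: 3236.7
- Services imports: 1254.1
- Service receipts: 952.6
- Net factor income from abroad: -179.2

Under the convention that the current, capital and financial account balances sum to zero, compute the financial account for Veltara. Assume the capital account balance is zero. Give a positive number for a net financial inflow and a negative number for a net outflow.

1207.6

Goods balance = 1556.4 - 2421.2 = -864.8
Services balance = 952.6 - 1254.1 = -301.5
Trade balance (goods + services) = -864.8 + (-301.5) = -1166.3
Net primary income = -179.2
Net secondary income = 137.9
Current account = -1166.3 + (-179.2) + 137.9 = -1207.6
Financial account = -(-1207.6) = 1207.6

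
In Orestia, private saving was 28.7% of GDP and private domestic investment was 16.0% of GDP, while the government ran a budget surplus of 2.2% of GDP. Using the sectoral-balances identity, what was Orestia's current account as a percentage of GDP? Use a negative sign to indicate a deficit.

By the sectoral-balances identity, CA = (S_private - I) + (T - G).
Private balance = 28.7 - 16.0 = 12.7
Government balance (T - G) = 2.2
CA = 12.7 + 2.2 = 14.9

14.9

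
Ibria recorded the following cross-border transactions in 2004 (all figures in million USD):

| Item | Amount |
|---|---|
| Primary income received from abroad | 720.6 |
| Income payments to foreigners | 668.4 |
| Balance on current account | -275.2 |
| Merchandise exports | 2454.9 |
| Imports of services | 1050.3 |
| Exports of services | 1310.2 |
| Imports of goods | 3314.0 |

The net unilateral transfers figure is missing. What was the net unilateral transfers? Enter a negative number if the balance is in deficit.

Current account = goods balance + services balance + net primary income + net secondary income
Sum of the known components = -547.0
Net unilateral transfers = CA - (known components) = -275.2 - (-547.0) = 271.8

271.8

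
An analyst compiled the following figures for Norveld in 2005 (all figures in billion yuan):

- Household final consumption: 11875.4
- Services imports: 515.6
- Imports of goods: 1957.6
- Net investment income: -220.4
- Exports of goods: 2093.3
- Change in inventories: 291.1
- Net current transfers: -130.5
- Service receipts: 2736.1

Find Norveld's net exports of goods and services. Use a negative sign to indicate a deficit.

2356.2

Goods balance = 2093.3 - 1957.6 = 135.7
Services balance = 2736.1 - 515.6 = 2220.5
Trade balance (goods + services) = 135.7 + 2220.5 = 2356.2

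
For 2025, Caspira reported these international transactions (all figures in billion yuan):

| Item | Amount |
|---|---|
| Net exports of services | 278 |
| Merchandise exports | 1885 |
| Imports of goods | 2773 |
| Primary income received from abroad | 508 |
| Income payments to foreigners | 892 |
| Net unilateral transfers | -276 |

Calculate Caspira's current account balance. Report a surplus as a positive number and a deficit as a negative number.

Goods balance = 1885 - 2773 = -888
Services balance = 278
Trade balance (goods + services) = -888 + 278 = -610
Net primary income = 508 - 892 = -384
Net secondary income = -276
Current account = -610 + (-384) + (-276) = -1270

-1270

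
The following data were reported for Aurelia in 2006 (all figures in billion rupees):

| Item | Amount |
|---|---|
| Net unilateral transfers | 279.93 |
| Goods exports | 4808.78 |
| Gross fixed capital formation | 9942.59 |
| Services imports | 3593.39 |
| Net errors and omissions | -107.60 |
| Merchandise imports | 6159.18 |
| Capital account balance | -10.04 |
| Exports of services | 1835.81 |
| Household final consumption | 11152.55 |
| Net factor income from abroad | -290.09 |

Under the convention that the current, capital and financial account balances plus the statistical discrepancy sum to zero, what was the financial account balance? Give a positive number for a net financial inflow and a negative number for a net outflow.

Goods balance = 4808.78 - 6159.18 = -1350.40
Services balance = 1835.81 - 3593.39 = -1757.58
Trade balance (goods + services) = -1350.40 + (-1757.58) = -3107.98
Net primary income = -290.09
Net secondary income = 279.93
Current account = -3107.98 + (-290.09) + 279.93 = -3118.14
Financial account = -(-3118.14 + (-10.04) + (-107.60)) = 3235.78

3235.78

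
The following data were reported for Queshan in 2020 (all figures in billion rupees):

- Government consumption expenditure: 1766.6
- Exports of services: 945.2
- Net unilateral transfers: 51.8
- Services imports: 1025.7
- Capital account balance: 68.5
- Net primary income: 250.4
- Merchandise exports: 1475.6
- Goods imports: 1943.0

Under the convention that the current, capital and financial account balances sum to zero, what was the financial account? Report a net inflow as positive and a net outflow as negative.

Goods balance = 1475.6 - 1943.0 = -467.4
Services balance = 945.2 - 1025.7 = -80.5
Trade balance (goods + services) = -467.4 + (-80.5) = -547.9
Net primary income = 250.4
Net secondary income = 51.8
Current account = -547.9 + 250.4 + 51.8 = -245.7
Financial account = -(-245.7 + 68.5) = 177.2

177.2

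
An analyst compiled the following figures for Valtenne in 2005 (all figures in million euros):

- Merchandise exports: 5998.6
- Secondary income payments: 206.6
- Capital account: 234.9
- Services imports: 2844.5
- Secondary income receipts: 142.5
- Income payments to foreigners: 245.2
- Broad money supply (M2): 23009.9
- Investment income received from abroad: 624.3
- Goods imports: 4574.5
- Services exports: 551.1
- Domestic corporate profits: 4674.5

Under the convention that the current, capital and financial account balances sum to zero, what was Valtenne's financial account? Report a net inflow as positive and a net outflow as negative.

319.4

Goods balance = 5998.6 - 4574.5 = 1424.1
Services balance = 551.1 - 2844.5 = -2293.4
Trade balance (goods + services) = 1424.1 + (-2293.4) = -869.3
Net primary income = 624.3 - 245.2 = 379.1
Net secondary income = 142.5 - 206.6 = -64.1
Current account = -869.3 + 379.1 + (-64.1) = -554.3
Financial account = -(-554.3 + 234.9) = 319.4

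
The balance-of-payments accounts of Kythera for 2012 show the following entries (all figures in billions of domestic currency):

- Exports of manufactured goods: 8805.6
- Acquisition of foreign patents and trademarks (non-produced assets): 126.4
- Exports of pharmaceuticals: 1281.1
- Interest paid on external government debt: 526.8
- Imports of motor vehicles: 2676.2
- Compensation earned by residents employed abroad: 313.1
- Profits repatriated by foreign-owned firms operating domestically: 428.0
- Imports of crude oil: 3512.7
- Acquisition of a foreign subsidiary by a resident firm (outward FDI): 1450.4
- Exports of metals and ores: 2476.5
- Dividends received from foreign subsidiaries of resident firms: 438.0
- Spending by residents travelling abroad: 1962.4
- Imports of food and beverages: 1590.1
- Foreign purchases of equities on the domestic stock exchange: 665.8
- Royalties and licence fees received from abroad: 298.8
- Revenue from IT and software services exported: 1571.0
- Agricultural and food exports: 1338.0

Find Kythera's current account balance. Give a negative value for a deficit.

5825.9

Goods: 2476.5 + 1281.1 - 3512.7 - 2676.2 - 1590.1 + 1338.0 + 8805.6 = 6122.2
Services: -1962.4 + 1571.0 + 298.8 = -92.6
Primary income: -526.8 + 313.1 - 428.0 + 438.0 = -203.7
Current account = 6122.2 + (-92.6) + (-203.7) = 5825.9
(Excluded from the current account — capital account: acquisition of foreign patents and trademarks (non-produced assets) 126.4; financial account: acquisition of a foreign subsidiary by a resident firm (outward FDI) 1450.4, foreign purchases of equities on the domestic stock exchange 665.8.)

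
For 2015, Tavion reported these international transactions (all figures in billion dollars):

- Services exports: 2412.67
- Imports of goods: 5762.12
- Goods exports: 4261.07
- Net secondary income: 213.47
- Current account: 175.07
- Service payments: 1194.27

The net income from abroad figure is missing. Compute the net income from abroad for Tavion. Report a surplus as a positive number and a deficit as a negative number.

244.25

Current account = goods balance + services balance + net primary income + net secondary income
Sum of the known components = -69.18
Net income from abroad = CA - (known components) = 175.07 - (-69.18) = 244.25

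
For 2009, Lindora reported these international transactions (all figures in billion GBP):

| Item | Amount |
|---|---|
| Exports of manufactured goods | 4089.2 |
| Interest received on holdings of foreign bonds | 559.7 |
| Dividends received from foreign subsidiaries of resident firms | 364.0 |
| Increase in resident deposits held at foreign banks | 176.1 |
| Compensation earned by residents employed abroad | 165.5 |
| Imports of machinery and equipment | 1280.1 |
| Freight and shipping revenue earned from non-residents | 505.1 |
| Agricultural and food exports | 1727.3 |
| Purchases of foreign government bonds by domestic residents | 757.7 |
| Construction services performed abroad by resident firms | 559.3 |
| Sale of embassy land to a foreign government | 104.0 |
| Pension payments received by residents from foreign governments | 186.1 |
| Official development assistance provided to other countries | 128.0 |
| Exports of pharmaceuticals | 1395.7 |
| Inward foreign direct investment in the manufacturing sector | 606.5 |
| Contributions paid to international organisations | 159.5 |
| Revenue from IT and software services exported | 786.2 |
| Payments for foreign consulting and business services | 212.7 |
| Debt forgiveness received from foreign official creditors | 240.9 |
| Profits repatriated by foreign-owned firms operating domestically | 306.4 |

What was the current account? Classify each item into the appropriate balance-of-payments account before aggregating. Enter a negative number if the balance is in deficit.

8251.4

Goods: 4089.2 - 1280.1 + 1727.3 + 1395.7 = 5932.1
Services: 559.3 - 212.7 + 505.1 + 786.2 = 1637.9
Primary income: 364.0 - 306.4 + 165.5 + 559.7 = 782.8
Secondary income: 186.1 - 159.5 - 128.0 = -101.4
Current account = 5932.1 + 1637.9 + 782.8 + (-101.4) = 8251.4
(Excluded from the current account — financial account: increase in resident deposits held at foreign banks 176.1, purchases of foreign government bonds by domestic residents 757.7, inward foreign direct investment in the manufacturing sector 606.5; capital account: sale of embassy land to a foreign government 104.0, debt forgiveness received from foreign official creditors 240.9.)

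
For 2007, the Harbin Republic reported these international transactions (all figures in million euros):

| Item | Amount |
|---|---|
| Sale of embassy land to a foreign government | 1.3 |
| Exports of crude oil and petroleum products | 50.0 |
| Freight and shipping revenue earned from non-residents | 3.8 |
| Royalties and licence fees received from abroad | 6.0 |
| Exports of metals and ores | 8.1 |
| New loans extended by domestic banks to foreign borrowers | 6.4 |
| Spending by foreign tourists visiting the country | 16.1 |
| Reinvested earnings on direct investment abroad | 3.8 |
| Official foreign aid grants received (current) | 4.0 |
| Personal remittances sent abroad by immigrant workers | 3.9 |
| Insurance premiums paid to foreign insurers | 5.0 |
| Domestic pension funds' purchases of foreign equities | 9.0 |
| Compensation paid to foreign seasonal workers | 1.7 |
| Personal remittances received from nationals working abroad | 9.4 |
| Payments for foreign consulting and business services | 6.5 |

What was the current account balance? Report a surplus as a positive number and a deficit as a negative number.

Goods: 50.0 + 8.1 = 58.1
Services: 3.8 - 6.5 - 5.0 + 16.1 + 6.0 = 14.4
Primary income: 3.8 - 1.7 = 2.1
Secondary income: 4.0 - 3.9 + 9.4 = 9.5
Current account = 58.1 + 14.4 + 2.1 + 9.5 = 84.1
(Excluded from the current account — capital account: sale of embassy land to a foreign government 1.3; financial account: new loans extended by domestic banks to foreign borrowers 6.4, domestic pension funds' purchases of foreign equities 9.0.)

84.1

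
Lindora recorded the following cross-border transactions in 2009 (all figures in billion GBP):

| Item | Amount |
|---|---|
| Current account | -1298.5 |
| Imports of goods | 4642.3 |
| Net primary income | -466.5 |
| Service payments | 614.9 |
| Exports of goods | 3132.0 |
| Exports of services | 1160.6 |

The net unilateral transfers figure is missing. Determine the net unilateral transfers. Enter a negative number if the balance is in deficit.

Current account = goods balance + services balance + net primary income + net secondary income
Sum of the known components = -1431.1
Net unilateral transfers = CA - (known components) = -1298.5 - (-1431.1) = 132.6

132.6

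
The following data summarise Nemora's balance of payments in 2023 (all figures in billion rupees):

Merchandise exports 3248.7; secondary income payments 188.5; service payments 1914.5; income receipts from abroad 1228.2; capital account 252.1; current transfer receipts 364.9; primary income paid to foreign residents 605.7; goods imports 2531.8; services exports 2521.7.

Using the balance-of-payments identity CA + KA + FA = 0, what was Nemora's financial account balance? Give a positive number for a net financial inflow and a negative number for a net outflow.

Goods balance = 3248.7 - 2531.8 = 716.9
Services balance = 2521.7 - 1914.5 = 607.2
Trade balance (goods + services) = 716.9 + 607.2 = 1324.1
Net primary income = 1228.2 - 605.7 = 622.5
Net secondary income = 364.9 - 188.5 = 176.4
Current account = 1324.1 + 622.5 + 176.4 = 2123.0
Financial account = -(2123.0 + 252.1) = -2375.1

-2375.1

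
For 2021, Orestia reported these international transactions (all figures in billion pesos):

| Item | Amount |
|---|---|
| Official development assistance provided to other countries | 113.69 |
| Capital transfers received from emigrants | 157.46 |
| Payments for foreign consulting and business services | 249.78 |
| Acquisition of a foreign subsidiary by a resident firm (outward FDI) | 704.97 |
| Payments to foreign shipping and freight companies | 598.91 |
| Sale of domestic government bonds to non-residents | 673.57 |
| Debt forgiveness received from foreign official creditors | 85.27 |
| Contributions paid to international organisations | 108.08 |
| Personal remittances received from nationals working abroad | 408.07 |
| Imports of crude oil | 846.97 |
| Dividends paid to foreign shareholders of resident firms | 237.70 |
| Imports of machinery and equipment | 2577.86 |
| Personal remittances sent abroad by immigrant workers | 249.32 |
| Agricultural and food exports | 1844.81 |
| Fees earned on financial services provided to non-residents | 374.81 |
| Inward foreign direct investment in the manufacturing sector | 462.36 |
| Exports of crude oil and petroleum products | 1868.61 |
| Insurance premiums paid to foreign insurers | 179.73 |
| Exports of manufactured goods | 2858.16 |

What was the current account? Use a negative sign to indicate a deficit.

2192.42

Goods: 1844.81 - 2577.86 + 2858.16 - 846.97 + 1868.61 = 3146.75
Services: -598.91 + 374.81 - 249.78 - 179.73 = -653.61
Primary income: -237.70
Secondary income: -249.32 - 113.69 - 108.08 + 408.07 = -63.02
Current account = 3146.75 + (-653.61) + (-237.70) + (-63.02) = 2192.42
(Excluded from the current account — capital account: capital transfers received from emigrants 157.46, debt forgiveness received from foreign official creditors 85.27; financial account: acquisition of a foreign subsidiary by a resident firm (outward FDI) 704.97, sale of domestic government bonds to non-residents 673.57, inward foreign direct investment in the manufacturing sector 462.36.)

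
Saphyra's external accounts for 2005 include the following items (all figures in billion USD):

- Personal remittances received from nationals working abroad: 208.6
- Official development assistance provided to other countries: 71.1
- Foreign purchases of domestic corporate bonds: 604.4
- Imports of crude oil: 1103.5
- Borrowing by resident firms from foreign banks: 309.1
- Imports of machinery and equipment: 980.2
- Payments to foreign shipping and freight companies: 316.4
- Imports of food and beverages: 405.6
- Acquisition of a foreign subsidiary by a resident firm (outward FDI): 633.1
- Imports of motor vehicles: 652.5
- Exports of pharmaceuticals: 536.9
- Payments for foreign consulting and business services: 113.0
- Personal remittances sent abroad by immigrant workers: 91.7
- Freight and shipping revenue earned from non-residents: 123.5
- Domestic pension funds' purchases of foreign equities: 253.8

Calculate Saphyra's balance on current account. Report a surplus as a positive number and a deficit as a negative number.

-2865.0

Goods: -980.2 + 536.9 - 405.6 - 1103.5 - 652.5 = -2604.9
Services: -316.4 + 123.5 - 113.0 = -305.9
Secondary income: -91.7 + 208.6 - 71.1 = 45.8
Current account = (-2604.9) + (-305.9) + 45.8 = -2865.0
(Excluded from the current account — financial account: foreign purchases of domestic corporate bonds 604.4, borrowing by resident firms from foreign banks 309.1, acquisition of a foreign subsidiary by a resident firm (outward FDI) 633.1, domestic pension funds' purchases of foreign equities 253.8.)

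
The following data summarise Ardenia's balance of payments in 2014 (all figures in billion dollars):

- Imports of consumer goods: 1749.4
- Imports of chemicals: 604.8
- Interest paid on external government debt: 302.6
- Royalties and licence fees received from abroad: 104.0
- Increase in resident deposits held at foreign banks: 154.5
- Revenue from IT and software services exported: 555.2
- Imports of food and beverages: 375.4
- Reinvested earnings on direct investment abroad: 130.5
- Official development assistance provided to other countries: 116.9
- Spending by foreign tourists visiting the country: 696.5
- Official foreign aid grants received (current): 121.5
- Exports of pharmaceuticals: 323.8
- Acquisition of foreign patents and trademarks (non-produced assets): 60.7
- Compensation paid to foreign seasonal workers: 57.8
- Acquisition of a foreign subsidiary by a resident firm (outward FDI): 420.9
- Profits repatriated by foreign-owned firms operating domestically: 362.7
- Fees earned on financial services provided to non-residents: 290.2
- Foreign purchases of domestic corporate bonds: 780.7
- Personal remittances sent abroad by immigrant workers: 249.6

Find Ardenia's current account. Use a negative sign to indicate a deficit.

Goods: -375.4 + 323.8 - 1749.4 - 604.8 = -2405.8
Services: 696.5 + 290.2 + 555.2 + 104.0 = 1645.9
Primary income: -57.8 - 362.7 - 302.6 + 130.5 = -592.6
Secondary income: -249.6 + 121.5 - 116.9 = -245.0
Current account = (-2405.8) + 1645.9 + (-592.6) + (-245.0) = -1597.5
(Excluded from the current account — financial account: increase in resident deposits held at foreign banks 154.5, acquisition of a foreign subsidiary by a resident firm (outward FDI) 420.9, foreign purchases of domestic corporate bonds 780.7; capital account: acquisition of foreign patents and trademarks (non-produced assets) 60.7.)

-1597.5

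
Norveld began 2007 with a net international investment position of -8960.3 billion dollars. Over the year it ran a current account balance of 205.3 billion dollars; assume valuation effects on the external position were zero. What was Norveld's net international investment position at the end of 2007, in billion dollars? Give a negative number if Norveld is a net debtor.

With no valuation effects, change in NIIP = current account = 205.3
End-of-year NIIP = -8960.3 + 205.3 = -8755.0

-8755.0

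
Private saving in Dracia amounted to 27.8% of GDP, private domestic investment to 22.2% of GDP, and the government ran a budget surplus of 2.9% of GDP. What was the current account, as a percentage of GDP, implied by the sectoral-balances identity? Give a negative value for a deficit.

8.5

By the sectoral-balances identity, CA = (S_private - I) + (T - G).
Private balance = 27.8 - 22.2 = 5.6
Government balance (T - G) = 2.9
CA = 5.6 + 2.9 = 8.5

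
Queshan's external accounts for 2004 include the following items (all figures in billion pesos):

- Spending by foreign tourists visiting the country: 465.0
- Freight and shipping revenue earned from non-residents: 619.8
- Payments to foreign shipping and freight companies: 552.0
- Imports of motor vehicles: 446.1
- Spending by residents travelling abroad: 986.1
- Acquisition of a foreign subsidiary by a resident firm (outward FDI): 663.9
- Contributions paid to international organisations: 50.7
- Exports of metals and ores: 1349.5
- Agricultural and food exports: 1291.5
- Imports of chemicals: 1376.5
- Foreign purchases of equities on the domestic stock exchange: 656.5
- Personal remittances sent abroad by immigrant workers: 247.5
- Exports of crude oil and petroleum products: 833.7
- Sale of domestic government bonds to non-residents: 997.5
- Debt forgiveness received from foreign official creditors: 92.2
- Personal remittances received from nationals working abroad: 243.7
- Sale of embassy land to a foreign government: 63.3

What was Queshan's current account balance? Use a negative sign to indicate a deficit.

1144.3

Goods: -446.1 + 1291.5 + 1349.5 - 1376.5 + 833.7 = 1652.1
Services: -986.1 - 552.0 + 619.8 + 465.0 = -453.3
Secondary income: 243.7 - 50.7 - 247.5 = -54.5
Current account = 1652.1 + (-453.3) + (-54.5) = 1144.3
(Excluded from the current account — financial account: acquisition of a foreign subsidiary by a resident firm (outward FDI) 663.9, foreign purchases of equities on the domestic stock exchange 656.5, sale of domestic government bonds to non-residents 997.5; capital account: debt forgiveness received from foreign official creditors 92.2, sale of embassy land to a foreign government 63.3.)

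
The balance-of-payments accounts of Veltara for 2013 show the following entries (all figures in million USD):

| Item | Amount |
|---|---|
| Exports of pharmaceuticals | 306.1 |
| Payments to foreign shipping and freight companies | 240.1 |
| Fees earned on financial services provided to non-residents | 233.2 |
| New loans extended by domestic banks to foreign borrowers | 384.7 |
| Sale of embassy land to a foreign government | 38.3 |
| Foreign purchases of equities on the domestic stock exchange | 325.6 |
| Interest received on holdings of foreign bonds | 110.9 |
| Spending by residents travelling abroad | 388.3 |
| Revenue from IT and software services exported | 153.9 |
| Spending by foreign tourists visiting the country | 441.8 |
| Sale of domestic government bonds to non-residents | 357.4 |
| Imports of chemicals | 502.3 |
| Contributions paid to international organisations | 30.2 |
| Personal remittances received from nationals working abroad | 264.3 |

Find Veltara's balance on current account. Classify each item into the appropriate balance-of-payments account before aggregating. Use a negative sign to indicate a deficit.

Goods: -502.3 + 306.1 = -196.2
Services: -388.3 - 240.1 + 441.8 + 153.9 + 233.2 = 200.5
Primary income: 110.9
Secondary income: 264.3 - 30.2 = 234.1
Current account = (-196.2) + 200.5 + 110.9 + 234.1 = 349.3
(Excluded from the current account — financial account: new loans extended by domestic banks to foreign borrowers 384.7, foreign purchases of equities on the domestic stock exchange 325.6, sale of domestic government bonds to non-residents 357.4; capital account: sale of embassy land to a foreign government 38.3.)

349.3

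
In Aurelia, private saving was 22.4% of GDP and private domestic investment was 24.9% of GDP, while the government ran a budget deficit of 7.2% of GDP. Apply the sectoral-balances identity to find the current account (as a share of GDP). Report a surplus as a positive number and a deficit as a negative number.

By the sectoral-balances identity, CA = (S_private - I) + (T - G).
Private balance = 22.4 - 24.9 = -2.5
Government balance (T - G) = -7.2
CA = -2.5 + (-7.2) = -9.7

-9.7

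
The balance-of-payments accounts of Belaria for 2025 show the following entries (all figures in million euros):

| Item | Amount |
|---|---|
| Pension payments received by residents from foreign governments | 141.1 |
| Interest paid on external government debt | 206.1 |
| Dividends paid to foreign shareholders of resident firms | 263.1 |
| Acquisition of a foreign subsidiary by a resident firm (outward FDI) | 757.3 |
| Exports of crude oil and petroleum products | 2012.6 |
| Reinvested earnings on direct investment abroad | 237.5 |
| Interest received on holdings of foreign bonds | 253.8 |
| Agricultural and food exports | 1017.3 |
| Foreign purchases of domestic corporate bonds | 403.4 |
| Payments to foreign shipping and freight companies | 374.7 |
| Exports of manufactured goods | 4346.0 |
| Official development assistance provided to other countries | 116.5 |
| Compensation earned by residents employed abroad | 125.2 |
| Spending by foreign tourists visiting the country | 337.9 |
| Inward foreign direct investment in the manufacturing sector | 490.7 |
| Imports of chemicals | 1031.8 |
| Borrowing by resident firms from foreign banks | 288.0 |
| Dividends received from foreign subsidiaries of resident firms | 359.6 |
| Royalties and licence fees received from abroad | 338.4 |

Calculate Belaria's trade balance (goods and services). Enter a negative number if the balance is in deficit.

Goods: 1017.3 + 2012.6 - 1031.8 + 4346.0 = 6344.1
Services: 337.9 + 338.4 - 374.7 = 301.6
Trade balance = 6344.1 + 301.6 = 6645.7
(Excluded from the trade balance — secondary income: pension payments received by residents from foreign governments 141.1, official development assistance provided to other countries 116.5; primary income: interest paid on external government debt 206.1, dividends paid to foreign shareholders of resident firms 263.1, reinvested earnings on direct investment abroad 237.5, interest received on holdings of foreign bonds 253.8, compensation earned by residents employed abroad 125.2, dividends received from foreign subsidiaries of resident firms 359.6; financial account: acquisition of a foreign subsidiary by a resident firm (outward FDI) 757.3, foreign purchases of domestic corporate bonds 403.4, inward foreign direct investment in the manufacturing sector 490.7, borrowing by resident firms from foreign banks 288.0.)

6645.7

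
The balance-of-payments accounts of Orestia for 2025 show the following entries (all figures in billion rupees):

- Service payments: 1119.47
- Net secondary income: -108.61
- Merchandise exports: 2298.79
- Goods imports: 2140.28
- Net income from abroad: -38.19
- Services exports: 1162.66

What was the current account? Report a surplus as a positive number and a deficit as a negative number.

Goods balance = 2298.79 - 2140.28 = 158.51
Services balance = 1162.66 - 1119.47 = 43.19
Trade balance (goods + services) = 158.51 + 43.19 = 201.70
Net primary income = -38.19
Net secondary income = -108.61
Current account = 201.70 + (-38.19) + (-108.61) = 54.90

54.90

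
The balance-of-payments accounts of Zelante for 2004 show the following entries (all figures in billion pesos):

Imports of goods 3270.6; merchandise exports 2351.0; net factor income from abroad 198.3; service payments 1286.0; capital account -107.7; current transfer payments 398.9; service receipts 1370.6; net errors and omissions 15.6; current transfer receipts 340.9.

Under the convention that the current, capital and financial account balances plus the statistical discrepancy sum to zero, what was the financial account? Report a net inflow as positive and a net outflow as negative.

786.8

Goods balance = 2351.0 - 3270.6 = -919.6
Services balance = 1370.6 - 1286.0 = 84.6
Trade balance (goods + services) = -919.6 + 84.6 = -835.0
Net primary income = 198.3
Net secondary income = 340.9 - 398.9 = -58.0
Current account = -835.0 + 198.3 + (-58.0) = -694.7
Financial account = -(-694.7 + (-107.7) + 15.6) = 786.8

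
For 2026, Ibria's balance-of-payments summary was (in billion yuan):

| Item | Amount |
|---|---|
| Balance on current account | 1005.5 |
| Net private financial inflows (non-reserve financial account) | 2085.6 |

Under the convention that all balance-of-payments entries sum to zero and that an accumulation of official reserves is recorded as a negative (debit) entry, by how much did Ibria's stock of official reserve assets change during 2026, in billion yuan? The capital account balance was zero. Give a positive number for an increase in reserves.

3091.1

Official reserve transactions balance = -(1005.5 + 2085.6) = -3091.1
An accumulation of reserves is recorded as a debit (negative entry), so the change in the stock of reserves is the negative of that balance.
Change in official reserves = -(-3091.1) = 3091.1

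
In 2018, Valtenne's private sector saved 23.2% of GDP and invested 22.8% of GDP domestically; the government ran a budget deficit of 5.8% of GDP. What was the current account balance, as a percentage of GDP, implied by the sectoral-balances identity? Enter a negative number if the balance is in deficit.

By the sectoral-balances identity, CA = (S_private - I) + (T - G).
Private balance = 23.2 - 22.8 = 0.4
Government balance (T - G) = -5.8
CA = 0.4 + (-5.8) = -5.4

-5.4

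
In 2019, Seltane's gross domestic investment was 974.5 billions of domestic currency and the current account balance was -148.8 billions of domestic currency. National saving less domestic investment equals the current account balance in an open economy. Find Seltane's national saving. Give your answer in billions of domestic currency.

825.7

S - I = CA (net lending to the rest of the world).
S = I + CA = 974.5 + (-148.8) = 825.7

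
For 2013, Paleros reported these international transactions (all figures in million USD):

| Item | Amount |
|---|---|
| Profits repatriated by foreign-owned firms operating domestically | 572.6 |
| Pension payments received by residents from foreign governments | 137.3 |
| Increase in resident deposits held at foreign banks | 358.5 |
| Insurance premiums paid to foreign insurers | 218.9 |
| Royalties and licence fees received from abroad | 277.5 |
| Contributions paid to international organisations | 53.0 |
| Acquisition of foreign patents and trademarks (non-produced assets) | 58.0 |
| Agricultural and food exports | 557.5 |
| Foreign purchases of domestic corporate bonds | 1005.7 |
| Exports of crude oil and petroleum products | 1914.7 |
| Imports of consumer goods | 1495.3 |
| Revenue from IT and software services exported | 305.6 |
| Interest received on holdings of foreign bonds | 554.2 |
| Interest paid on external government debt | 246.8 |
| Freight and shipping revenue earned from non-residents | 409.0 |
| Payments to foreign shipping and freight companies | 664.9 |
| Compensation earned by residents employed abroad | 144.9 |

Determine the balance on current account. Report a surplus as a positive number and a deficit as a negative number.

Goods: -1495.3 + 1914.7 + 557.5 = 976.9
Services: -664.9 - 218.9 + 277.5 + 409.0 + 305.6 = 108.3
Primary income: -572.6 - 246.8 + 144.9 + 554.2 = -120.3
Secondary income: -53.0 + 137.3 = 84.3
Current account = 976.9 + 108.3 + (-120.3) + 84.3 = 1049.2
(Excluded from the current account — financial account: increase in resident deposits held at foreign banks 358.5, foreign purchases of domestic corporate bonds 1005.7; capital account: acquisition of foreign patents and trademarks (non-produced assets) 58.0.)

1049.2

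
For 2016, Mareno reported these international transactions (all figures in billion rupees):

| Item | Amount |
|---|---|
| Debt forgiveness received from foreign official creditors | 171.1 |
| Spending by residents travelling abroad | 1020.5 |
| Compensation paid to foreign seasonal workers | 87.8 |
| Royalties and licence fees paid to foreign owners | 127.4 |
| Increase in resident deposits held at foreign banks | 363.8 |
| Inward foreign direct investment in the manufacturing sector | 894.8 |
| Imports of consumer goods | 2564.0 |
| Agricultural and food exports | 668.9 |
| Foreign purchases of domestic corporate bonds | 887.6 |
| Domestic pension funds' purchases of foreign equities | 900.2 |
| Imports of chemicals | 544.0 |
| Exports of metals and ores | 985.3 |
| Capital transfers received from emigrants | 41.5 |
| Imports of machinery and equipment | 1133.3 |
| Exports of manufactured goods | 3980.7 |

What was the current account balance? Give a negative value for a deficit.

Goods: 3980.7 + 668.9 - 544.0 - 1133.3 - 2564.0 + 985.3 = 1393.6
Services: -1020.5 - 127.4 = -1147.9
Primary income: -87.8
Current account = 1393.6 + (-1147.9) + (-87.8) = 157.9
(Excluded from the current account — capital account: debt forgiveness received from foreign official creditors 171.1, capital transfers received from emigrants 41.5; financial account: increase in resident deposits held at foreign banks 363.8, inward foreign direct investment in the manufacturing sector 894.8, foreign purchases of domestic corporate bonds 887.6, domestic pension funds' purchases of foreign equities 900.2.)

157.9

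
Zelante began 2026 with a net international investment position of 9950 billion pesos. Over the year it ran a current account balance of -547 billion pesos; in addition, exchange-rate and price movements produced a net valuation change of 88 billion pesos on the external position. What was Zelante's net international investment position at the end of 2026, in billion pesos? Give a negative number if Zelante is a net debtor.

9491

Change in NIIP = current account + net valuation change = -547 + 88 = -459
End-of-year NIIP = 9950 + (-459) = 9491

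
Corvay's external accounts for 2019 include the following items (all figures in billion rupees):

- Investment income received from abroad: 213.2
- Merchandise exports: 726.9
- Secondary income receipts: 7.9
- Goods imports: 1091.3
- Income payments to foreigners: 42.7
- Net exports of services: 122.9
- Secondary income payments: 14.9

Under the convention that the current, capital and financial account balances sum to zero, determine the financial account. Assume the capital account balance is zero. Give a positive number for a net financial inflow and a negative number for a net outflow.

Goods balance = 726.9 - 1091.3 = -364.4
Services balance = 122.9
Trade balance (goods + services) = -364.4 + 122.9 = -241.5
Net primary income = 213.2 - 42.7 = 170.5
Net secondary income = 7.9 - 14.9 = -7.0
Current account = -241.5 + 170.5 + (-7.0) = -78.0
Financial account = -(-78.0) = 78.0

78.0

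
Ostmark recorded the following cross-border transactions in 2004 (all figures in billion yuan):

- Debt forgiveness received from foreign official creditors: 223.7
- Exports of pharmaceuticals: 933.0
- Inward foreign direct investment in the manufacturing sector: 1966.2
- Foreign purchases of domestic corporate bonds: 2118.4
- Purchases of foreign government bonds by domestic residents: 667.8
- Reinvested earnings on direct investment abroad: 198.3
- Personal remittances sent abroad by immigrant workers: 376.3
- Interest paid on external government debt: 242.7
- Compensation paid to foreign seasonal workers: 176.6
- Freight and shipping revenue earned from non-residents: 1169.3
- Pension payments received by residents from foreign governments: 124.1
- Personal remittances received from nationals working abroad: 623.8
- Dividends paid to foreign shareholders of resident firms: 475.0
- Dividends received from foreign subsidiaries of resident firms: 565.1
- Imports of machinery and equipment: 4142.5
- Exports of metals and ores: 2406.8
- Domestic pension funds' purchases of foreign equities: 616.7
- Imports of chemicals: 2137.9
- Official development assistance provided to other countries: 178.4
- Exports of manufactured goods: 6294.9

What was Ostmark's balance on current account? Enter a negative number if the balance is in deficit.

Goods: 2406.8 + 6294.9 - 2137.9 - 4142.5 + 933.0 = 3354.3
Services: 1169.3
Primary income: 198.3 - 242.7 + 565.1 - 176.6 - 475.0 = -130.9
Secondary income: 124.1 - 376.3 - 178.4 + 623.8 = 193.2
Current account = 3354.3 + 1169.3 + (-130.9) + 193.2 = 4585.9
(Excluded from the current account — capital account: debt forgiveness received from foreign official creditors 223.7; financial account: inward foreign direct investment in the manufacturing sector 1966.2, foreign purchases of domestic corporate bonds 2118.4, purchases of foreign government bonds by domestic residents 667.8, domestic pension funds' purchases of foreign equities 616.7.)

4585.9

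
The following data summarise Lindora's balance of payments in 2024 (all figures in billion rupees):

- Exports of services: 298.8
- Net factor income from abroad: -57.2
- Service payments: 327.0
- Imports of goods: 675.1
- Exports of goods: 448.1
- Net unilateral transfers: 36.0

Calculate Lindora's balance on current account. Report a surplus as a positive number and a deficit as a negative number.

-276.4

Goods balance = 448.1 - 675.1 = -227.0
Services balance = 298.8 - 327.0 = -28.2
Trade balance (goods + services) = -227.0 + (-28.2) = -255.2
Net primary income = -57.2
Net secondary income = 36.0
Current account = -255.2 + (-57.2) + 36.0 = -276.4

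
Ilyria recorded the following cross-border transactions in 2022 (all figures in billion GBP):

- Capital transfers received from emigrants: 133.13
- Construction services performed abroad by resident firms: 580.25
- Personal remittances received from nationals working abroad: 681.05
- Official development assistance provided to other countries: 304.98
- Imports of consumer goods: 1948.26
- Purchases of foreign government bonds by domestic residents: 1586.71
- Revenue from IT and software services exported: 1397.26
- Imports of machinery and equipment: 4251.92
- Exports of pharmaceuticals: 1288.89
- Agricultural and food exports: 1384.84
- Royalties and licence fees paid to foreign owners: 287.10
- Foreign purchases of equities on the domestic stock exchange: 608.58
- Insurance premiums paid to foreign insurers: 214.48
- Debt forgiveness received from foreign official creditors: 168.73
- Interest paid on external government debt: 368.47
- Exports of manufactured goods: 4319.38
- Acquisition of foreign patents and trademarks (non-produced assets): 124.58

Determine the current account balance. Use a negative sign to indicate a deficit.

Goods: 1384.84 + 4319.38 + 1288.89 - 1948.26 - 4251.92 = 792.93
Services: -287.10 + 580.25 - 214.48 + 1397.26 = 1475.93
Primary income: -368.47
Secondary income: 681.05 - 304.98 = 376.07
Current account = 792.93 + 1475.93 + (-368.47) + 376.07 = 2276.46
(Excluded from the current account — capital account: capital transfers received from emigrants 133.13, debt forgiveness received from foreign official creditors 168.73, acquisition of foreign patents and trademarks (non-produced assets) 124.58; financial account: purchases of foreign government bonds by domestic residents 1586.71, foreign purchases of equities on the domestic stock exchange 608.58.)

2276.46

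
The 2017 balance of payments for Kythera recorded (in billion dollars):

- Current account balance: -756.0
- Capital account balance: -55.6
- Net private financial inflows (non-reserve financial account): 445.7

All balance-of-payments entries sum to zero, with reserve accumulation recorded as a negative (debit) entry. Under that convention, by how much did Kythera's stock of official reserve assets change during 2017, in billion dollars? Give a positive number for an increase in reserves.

Official reserve transactions balance = -((-756.0) + (-55.6) + 445.7) = 365.9
An accumulation of reserves is recorded as a debit (negative entry), so the change in the stock of reserves is the negative of that balance.
Change in official reserves = -(365.9) = -365.9

-365.9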